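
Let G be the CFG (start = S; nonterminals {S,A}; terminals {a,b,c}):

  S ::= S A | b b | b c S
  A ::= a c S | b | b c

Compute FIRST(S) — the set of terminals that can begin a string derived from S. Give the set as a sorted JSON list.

FIRST sets, iterate to fixpoint:
pass 1:
  A via A→a c S: +{a}
  A via A→b: +{b}
  S via S→b b: +{b}
  FIRST(S)={b}  FIRST(A)={a,b}
pass 2: (no change)
  FIRST(S)={b}  FIRST(A)={a,b}

FIRST(S) = ["b"]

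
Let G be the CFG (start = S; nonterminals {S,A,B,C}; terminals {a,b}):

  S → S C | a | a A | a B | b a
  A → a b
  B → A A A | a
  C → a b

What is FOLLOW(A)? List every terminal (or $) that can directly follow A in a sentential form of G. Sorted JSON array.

FIRST sets, iterate to fixpoint:
[1]
  A via A→a b: +{a}
  B via B→A A A: +{a}
  C via C→a b: +{a}
  S via S→a: +{a}
  S via S→b a: +{b}
  S: {a,b}  A: {a}  B: {a}  C: {a}
[2] (no change)
  S: {a,b}  A: {a}  B: {a}  C: {a}

FOLLOW iteration:
initialize: $ ∈ FOLLOW(S)
iter 1:
  B→A A A: FOLLOW(A) ⊇ FIRST(A) = {a}; new: +{a}
  S→S C: FOLLOW(S) ⊇ FIRST(C) = {a}; new: +{a}
  S→S C: FOLLOW(C) ⊇ FOLLOW(S) ⊇ {$,a}; new: +{$,a}
  S→a A: FOLLOW(A) ⊇ FOLLOW(S) ⊇ {$,a}; new: +{$}
  S→a B: FOLLOW(B) ⊇ FOLLOW(S) ⊇ {$,a}; new: +{$,a}
  FOLLOW(S)={$,a}  FOLLOW(A)={$,a}  FOLLOW(B)={$,a}  FOLLOW(C)={$,a}
iter 2: (no change)
  FOLLOW(S)={$,a}  FOLLOW(A)={$,a}  FOLLOW(B)={$,a}  FOLLOW(C)={$,a}

FOLLOW(A) = ["$", "a"]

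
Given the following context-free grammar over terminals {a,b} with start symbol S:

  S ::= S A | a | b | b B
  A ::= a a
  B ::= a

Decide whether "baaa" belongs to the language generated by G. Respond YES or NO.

CNF form of G:
  S -> S A | T1 B | a | b
  A -> T0 T0
  B -> a
  T0 -> a
  T1 -> b

Fill CYK table bottom-up:
  [0..0]={S,T1}  "b"  orig:{S}
  [1..1]={B,S,T0}  "a"  orig:{B,S}
  [2..2]={B,S,T0}  "a"  orig:{B,S}
  [3..3]={B,S,T0}  "a"  orig:{B,S}
  [0..1]={S}  "ba"
  [1..2]={A}  "aa"
  [2..3]={A}  "aa"
  [0..2]={S}  "baa"
  [1..3]={S}  "aaa"
  [0..3]={S}  "baaa"

S ∈ T[0,3] ⇒ YES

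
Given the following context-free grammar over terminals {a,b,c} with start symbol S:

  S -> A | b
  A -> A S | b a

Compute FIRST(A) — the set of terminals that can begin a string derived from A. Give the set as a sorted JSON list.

FIRST sets, iterate to fixpoint:
[1]
  A via A→b a: +{b}
  S via S→A: +{b}
  S: {b}  A: {b}
[2] — fixpoint
  S: {b}  A: {b}

FIRST(A) = ["b"]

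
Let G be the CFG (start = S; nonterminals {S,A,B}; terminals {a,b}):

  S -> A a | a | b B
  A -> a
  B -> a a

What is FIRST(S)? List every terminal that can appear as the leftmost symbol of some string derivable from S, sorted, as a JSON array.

FIRST sets, iterate to fixpoint:
[1]
  A via A→a: +{a}
  B via B→a a: +{a}
  S via S→A a: +{a}
  S via S→b B: +{b}
  FIRST(S)={a,b}  FIRST(A)={a}  FIRST(B)={a}
[2] (no change)
  FIRST(S)={a,b}  FIRST(A)={a}  FIRST(B)={a}

FIRST(S) = ["a", "b"]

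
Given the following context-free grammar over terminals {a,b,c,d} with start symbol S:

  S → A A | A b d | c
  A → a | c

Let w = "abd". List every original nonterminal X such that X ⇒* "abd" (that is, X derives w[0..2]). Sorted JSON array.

Convert to CNF:
  S -> A A | A X2 | c
  A -> a | c
  T0 -> b
  T1 -> d
  X2 -> T0 T1

CYK table (by increasing span) — only the sub-triangle for w[0..2]:
  T[0,0] 'a' = {A}
  T[1,1] 'b' = {T0}  orig:{}
  T[2,2] 'd' = {T1}  orig:{}
  T[0,1] 'ab' = ∅
  T[1,2] 'bd' = {X2}  orig:{}
  T[0,2] 'abd' = {S}

Original NTs in T[0,2] deriving "abd": ["S"]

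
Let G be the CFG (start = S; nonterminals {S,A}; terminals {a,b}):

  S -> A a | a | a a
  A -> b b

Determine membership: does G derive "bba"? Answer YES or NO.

CNF form of G:
  S -> A T1 | T1 T1 | a
  A -> T0 T0
  T0 -> b
  T1 -> a

CYK fill:
  [0..0]={T0}  "b"  orig:{}
  [1..1]={T0}  "b"  orig:{}
  [2..2]={S,T1}  "a"  orig:{S}
  [0..1]={A}  "bb"
  [1..2]=∅  "ba"
  [0..2]={S}  "bba"

S ∈ T[0,2] ⇒ YES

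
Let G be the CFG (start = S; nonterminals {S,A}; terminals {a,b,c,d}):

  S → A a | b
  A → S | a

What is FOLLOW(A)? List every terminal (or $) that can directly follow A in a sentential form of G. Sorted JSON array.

FIRST iteration:
iter 1:
  A via A→a: +{a}
  S via S→A a: +{a}
  S via S→b: +{b}
  S: {a,b}  A: {a}
iter 2:
  A via A→S: +{b}
  S: {a,b}  A: {a,b}
iter 3: done
  S: {a,b}  A: {a,b}

Compute FOLLOW by fixpoint:
FOLLOW(S) := {$}
iter 1:
  S→A a: FOLLOW(A) ⊇ FIRST(a) = {a}; new: +{a}
  S: {$}  A: {a}
iter 2:
  A→S: FOLLOW(S) ⊇ FOLLOW(A) ⊇ {a}; new: +{a}
  S: {$,a}  A: {a}
iter 3: (stable)
  S: {$,a}  A: {a}

FOLLOW(A) = ["a"]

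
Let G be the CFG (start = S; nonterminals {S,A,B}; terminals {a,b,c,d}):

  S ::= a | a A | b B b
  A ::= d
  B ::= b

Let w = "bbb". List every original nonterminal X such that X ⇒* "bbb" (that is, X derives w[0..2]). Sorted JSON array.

CNF form of G:
  S -> T0 A | T1 X2 | a
  A -> d
  B -> b
  T0 -> a
  T1 -> b
  X2 -> B T1

CYK table (by increasing span) (cells [i..j] with 0 ≤ i ≤ j ≤ 2 only):
  [0..0]={B,T1}  "b"  orig:{B}
  [1..1]={B,T1}  "b"  orig:{B}
  [2..2]={B,T1}  "b"  orig:{B}
  [0..1]={X2}  "bb"  orig:{}
  [1..2]={X2}  "bb"  orig:{}
  [0..2]={S}  "bbb"

Original NTs in T[0,2] deriving "bbb": ["S"]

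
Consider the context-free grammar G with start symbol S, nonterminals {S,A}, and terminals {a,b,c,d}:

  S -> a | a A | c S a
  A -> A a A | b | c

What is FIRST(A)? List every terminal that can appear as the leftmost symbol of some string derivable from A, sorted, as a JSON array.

FIRST sets, iterate to fixpoint:
[1]
  A via A→b: +{b}
  A via A→c: +{c}
  S via S→a: +{a}
  S via S→c S a: +{c}
  FIRST[S]={a,c}  FIRST[A]={b,c}
[2] — fixpoint
  FIRST[S]={a,c}  FIRST[A]={b,c}

FIRST(A) = ["b", "c"]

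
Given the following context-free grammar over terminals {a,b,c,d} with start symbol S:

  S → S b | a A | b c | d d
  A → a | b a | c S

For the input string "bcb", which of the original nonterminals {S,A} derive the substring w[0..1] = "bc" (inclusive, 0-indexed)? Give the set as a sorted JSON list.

Convert to CNF:
  S -> S T0 | T0 T2 | T1 A | T3 T3
  A -> T0 T1 | T2 S | a
  T0 -> b
  T1 -> a
  T2 -> c
  T3 -> d

Fill CYK table bottom-up — only the sub-triangle for w[0..1]:
  T[0,0] 'b' = {T0}  orig:{}
  T[1,1] 'c' = {T2}  orig:{}
  T[0,1] 'bc' = {S}

Original NTs in T[0,1] deriving "bc": ["S"]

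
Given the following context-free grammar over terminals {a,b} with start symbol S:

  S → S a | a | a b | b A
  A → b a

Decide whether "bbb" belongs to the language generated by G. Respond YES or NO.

CNF form of G:
  S -> S T1 | T0 A | T1 T0 | a
  A -> T0 T1
  T0 -> b
  T1 -> a

CYK table (by increasing span):
  T[0,0] 'b' = {T0}  orig:{}
  T[1,1] 'b' = {T0}  orig:{}
  T[2,2] 'b' = {T0}  orig:{}
  T[0,1] 'bb' = ∅
  T[1,2] 'bb' = ∅
  T[0,2] 'bbb' = ∅

S ∉ T[0,2] ⇒ NO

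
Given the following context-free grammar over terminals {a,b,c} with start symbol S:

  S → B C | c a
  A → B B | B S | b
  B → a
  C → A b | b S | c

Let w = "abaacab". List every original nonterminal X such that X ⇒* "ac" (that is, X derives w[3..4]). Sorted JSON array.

CNF form of G:
  S -> B C | T1 T2
  A -> B B | B S | b
  B -> a
  C -> A T0 | T0 S | c
  T0 -> b
  T1 -> c
  T2 -> a

Fill CYK table bottom-up, restricted to cells inside w[3..4]:
  T[3,3] 'a' = {B,T2}  orig:{B}
  T[4,4] 'c' = {C,T1}  orig:{C}
  T[3,4] 'ac' = {S}

Original NTs in T[3,4] deriving "ac": ["S"]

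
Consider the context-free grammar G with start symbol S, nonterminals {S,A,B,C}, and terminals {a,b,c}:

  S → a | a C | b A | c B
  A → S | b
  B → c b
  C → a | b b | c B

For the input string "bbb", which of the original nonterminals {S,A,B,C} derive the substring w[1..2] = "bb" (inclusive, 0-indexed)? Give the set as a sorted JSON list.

Convert to CNF:
  S -> T0 C | T1 A | T2 B | a
  A -> T0 C | T1 A | T2 B | a | b
  B -> T2 T1
  C -> T1 T1 | T2 B | a
  T0 -> a
  T1 -> b
  T2 -> c

CYK fill — only the sub-triangle for w[1..2]:
  T[1,1] 'b' = {A,T1}  orig:{A}
  T[2,2] 'b' = {A,T1}  orig:{A}
  T[1,2] 'bb' = {A,C,S}

Original NTs in T[1,2] deriving "bb": ["A", "C", "S"]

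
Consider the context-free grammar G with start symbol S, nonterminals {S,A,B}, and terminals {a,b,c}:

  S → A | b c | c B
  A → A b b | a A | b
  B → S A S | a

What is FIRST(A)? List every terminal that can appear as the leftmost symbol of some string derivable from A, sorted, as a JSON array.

FIRST sets, iterate to fixpoint:
pass 1:
  A via A→a A: +{a}
  A via A→b: +{b}
  B via B→a: +{a}
  S via S→A: +{a,b}
  S via S→c B: +{c}
  FIRST[S]={a,b,c}  FIRST[A]={a,b}  FIRST[B]={a}
pass 2:
  B via B→S A S: +{b,c}
  FIRST[S]={a,b,c}  FIRST[A]={a,b}  FIRST[B]={a,b,c}
pass 3: (stable)
  FIRST[S]={a,b,c}  FIRST[A]={a,b}  FIRST[B]={a,b,c}

FIRST(A) = ["a", "b"]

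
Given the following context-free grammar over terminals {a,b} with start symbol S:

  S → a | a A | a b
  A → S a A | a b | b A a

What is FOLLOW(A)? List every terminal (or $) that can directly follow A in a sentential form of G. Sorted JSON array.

FIRST sets, iterate to fixpoint:
iter 1:
  A via A→a b: +{a}
  A via A→b A a: +{b}
  S via S→a: +{a}
  FIRST[S]={a}  FIRST[A]={a,b}
iter 2: done
  FIRST[S]={a}  FIRST[A]={a,b}

Compute FOLLOW by fixpoint:
FOLLOW(S) := {$}
iter 1:
  A→S a A: FOLLOW(S) ⊇ FIRST(a) = {a}; new: +{a}
  A→b A a: FOLLOW(A) ⊇ FIRST(a) = {a}; new: +{a}
  S→a A: FOLLOW(A) ⊇ FOLLOW(S) ⊇ {$,a}; new: +{$}
  FOLLOW(S)={$,a}  FOLLOW(A)={$,a}
iter 2: (stable)
  FOLLOW(S)={$,a}  FOLLOW(A)={$,a}

FOLLOW(A) = ["$", "a"]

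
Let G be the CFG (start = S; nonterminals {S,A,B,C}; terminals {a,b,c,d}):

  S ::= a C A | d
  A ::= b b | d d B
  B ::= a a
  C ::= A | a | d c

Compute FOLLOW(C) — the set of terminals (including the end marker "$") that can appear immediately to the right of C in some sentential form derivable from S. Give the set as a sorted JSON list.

Compute FIRST by fixpoint:
[1]
  A via A→b b: +{b}
  A via A→d d B: +{d}
  B via B→a a: +{a}
  C via C→A: +{b,d}
  C via C→a: +{a}
  S via S→a C A: +{a}
  S via S→d: +{d}
  FIRST[S]={a,d}  FIRST[A]={b,d}  FIRST[B]={a}  FIRST[C]={a,b,d}
[2] (stable)
  FIRST[S]={a,d}  FIRST[A]={b,d}  FIRST[B]={a}  FIRST[C]={a,b,d}

Compute FOLLOW by fixpoint:
initialize: $ ∈ FOLLOW(S)
round 1:
  S→a C A: FOLLOW(C) ⊇ FIRST(A) = {b,d}; new: +{b,d}
  S→a C A: FOLLOW(A) ⊇ FOLLOW(S) ⊇ {$}; new: +{$}
  FOLLOW(S)={$}  FOLLOW(A)={$}  FOLLOW(B)={}  FOLLOW(C)={b,d}
round 2:
  A→d d B: FOLLOW(B) ⊇ FOLLOW(A) ⊇ {$}; new: +{$}
  C→A: FOLLOW(A) ⊇ FOLLOW(C) ⊇ {b,d}; new: +{b,d}
  FOLLOW(S)={$}  FOLLOW(A)={$,b,d}  FOLLOW(B)={$}  FOLLOW(C)={b,d}
round 3:
  A→d d B: FOLLOW(B) ⊇ FOLLOW(A) ⊇ {$,b,d}; new: +{b,d}
  FOLLOW(S)={$}  FOLLOW(A)={$,b,d}  FOLLOW(B)={$,b,d}  FOLLOW(C)={b,d}
round 4: (no change)
  FOLLOW(S)={$}  FOLLOW(A)={$,b,d}  FOLLOW(B)={$,b,d}  FOLLOW(C)={b,d}

FOLLOW(C) = ["b", "d"]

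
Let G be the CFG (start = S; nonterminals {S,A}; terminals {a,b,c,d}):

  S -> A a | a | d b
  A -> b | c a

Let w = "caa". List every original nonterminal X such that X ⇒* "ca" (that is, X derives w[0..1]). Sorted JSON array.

CNF form of G:
  S -> A T1 | T2 T3 | a
  A -> T0 T1 | b
  T0 -> c
  T1 -> a
  T2 -> d
  T3 -> b

Fill CYK table bottom-up — only the sub-triangle for w[0..1]:
  cell(0,0) c: {T0}  orig:{}
  cell(1,1) a: {S,T1}  orig:{S}
  cell(0,1) ca: {A}

Original NTs in T[0,1] deriving "ca": ["A"]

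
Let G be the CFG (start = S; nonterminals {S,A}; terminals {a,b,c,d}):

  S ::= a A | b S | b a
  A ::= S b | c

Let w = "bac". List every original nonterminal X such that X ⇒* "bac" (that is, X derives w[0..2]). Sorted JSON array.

CNF form of G:
  S -> T0 S | T0 T1 | T1 A
  A -> S T0 | c
  T0 -> b
  T1 -> a

CYK fill (cells [i..j] with 0 ≤ i ≤ j ≤ 2 only):
  cell(0,0) b: {T0}  orig:{}
  cell(1,1) a: {T1}  orig:{}
  cell(2,2) c: {A}
  cell(0,1) ba: {S}
  cell(1,2) ac: {S}
  cell(0,2) bac: {S}

Original NTs in T[0,2] deriving "bac": ["S"]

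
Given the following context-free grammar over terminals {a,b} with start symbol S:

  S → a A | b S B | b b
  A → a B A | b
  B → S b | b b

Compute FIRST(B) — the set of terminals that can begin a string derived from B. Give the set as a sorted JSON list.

FIRST iteration:
[1]
  A via A→a B A: +{a}
  A via A→b: +{b}
  B via B→b b: +{b}
  S via S→a A: +{a}
  S via S→b S B: +{b}
  S: {a,b}  A: {a,b}  B: {b}
[2]
  B via B→S b: +{a}
  S: {a,b}  A: {a,b}  B: {a,b}
[3] (stable)
  S: {a,b}  A: {a,b}  B: {a,b}

FIRST(B) = ["a", "b"]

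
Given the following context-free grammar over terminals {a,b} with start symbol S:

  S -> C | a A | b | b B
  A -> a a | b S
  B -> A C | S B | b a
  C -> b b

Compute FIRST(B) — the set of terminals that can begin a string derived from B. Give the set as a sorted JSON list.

Compute FIRST by fixpoint:
[1]
  A via A→a a: +{a}
  A via A→b S: +{b}
  B via B→A C: +{a,b}
  C via C→b b: +{b}
  S via S→C: +{b}
  S via S→a A: +{a}
  S: {a,b}  A: {a,b}  B: {a,b}  C: {b}
[2] (no change)
  S: {a,b}  A: {a,b}  B: {a,b}  C: {b}

FIRST(B) = ["a", "b"]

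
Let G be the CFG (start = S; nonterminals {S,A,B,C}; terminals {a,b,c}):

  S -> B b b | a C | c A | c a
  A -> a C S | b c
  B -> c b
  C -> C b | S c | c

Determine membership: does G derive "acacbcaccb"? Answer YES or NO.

Convert to CNF:
  S -> B X4 | T0 C | T2 A | T2 T0
  A -> T0 X3 | T1 T2
  B -> T2 T1
  C -> C T1 | S T2 | c
  T0 -> a
  T1 -> b
  T2 -> c
  X3 -> C S
  X4 -> T1 T1

Fill CYK table bottom-up:
  cell(0,0) a: {T0}  orig:{}
  cell(1,1) c: {C,T2}  orig:{C}
  cell(2,2) a: {T0}  orig:{}
  cell(3,3) c: {C,T2}  orig:{C}
  cell(4,4) b: {T1}  orig:{}
  cell(5,5) c: {C,T2}  orig:{C}
  cell(6,6) a: {T0}  orig:{}
  cell(7,7) c: {C,T2}  orig:{C}
  cell(8,8) c: {C,T2}  orig:{C}
  cell(9,9) b: {T1}  orig:{}
  cell(0,1) ac: {S}
  cell(1,2) ca: {S}
  cell(2,3) ac: {S}
  cell(3,4) cb: {B,C}
  cell(4,5) bc: {A}
  cell(5,6) ca: {S}
  cell(6,7) ac: {S}
  cell(7,8) cc: ∅
  cell(8,9) cb: {B,C}
  cell(0,2) aca: ∅
  cell(1,3) cac: {C,X3}  orig:{C}
  cell(2,4) acb: {S}
  cell(3,5) cbc: {S}
  cell(4,6) bca: ∅
  cell(5,7) cac: {C,X3}  orig:{C}
  cell(6,8) acc: {C}
  cell(7,9) ccb: ∅
  cell(0,3) acac: {A,S}
  cell(1,4) cacb: {C,X3}  orig:{C}
  cell(2,5) acbc: {C}
  cell(3,6) cbca: {X3}  orig:{}
  cell(4,7) bcac: ∅
  cell(5,8) cacc: ∅
  cell(6,9) accb: {C}
  cell(0,4) acacb: {A,S}
  cell(1,5) cacbc: ∅
  cell(2,6) acbca: {A}
  cell(3,7) cbcac: ∅
  cell(4,8) bcacc: ∅
  cell(5,9) caccb: ∅
  cell(0,5) acacbc: {C}
  cell(1,6) cacbca: {S,X3}  orig:{S}
  cell(2,7) acbcac: {X3}  orig:{}
  cell(3,8) cbcacc: ∅
  cell(4,9) bcaccb: ∅
  cell(0,6) acacbca: {A}
  cell(1,7) cacbcac: {C}
  cell(2,8) acbcacc: ∅
  cell(3,9) cbcaccb: ∅
  cell(0,7) acacbcac: {S,X3}  orig:{S}
  cell(1,8) cacbcacc: ∅
  cell(2,9) acbcaccb: ∅
  cell(0,8) acacbcacc: {C}
  cell(1,9) cacbcaccb: ∅
  cell(0,9) acacbcaccb: {C}

S ∉ T[0,9] ⇒ NO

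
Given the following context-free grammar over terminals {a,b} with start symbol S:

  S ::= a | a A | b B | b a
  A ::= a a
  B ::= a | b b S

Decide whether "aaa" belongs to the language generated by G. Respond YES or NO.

Convert to CNF:
  S -> T0 A | T1 B | T1 T0 | a
  A -> T0 T0
  B -> T1 X2 | a
  T0 -> a
  T1 -> b
  X2 -> T1 S

CYK table (by increasing span):
  [0..0]={B,S,T0}  "a"  orig:{B,S}
  [1..1]={B,S,T0}  "a"  orig:{B,S}
  [2..2]={B,S,T0}  "a"  orig:{B,S}
  [0..1]={A}  "aa"
  [1..2]={A}  "aa"
  [0..2]={S}  "aaa"

S ∈ T[0,2] ⇒ YES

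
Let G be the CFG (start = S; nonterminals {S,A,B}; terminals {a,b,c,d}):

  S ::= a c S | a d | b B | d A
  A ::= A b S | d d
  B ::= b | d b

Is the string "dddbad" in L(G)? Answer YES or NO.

CNF form of G:
  S -> T0 B | T1 A | T2 T1 | T2 X5
  A -> A X4 | T1 T1
  B -> T1 T0 | b
  T0 -> b
  T1 -> d
  T2 -> a
  T3 -> c
  X4 -> T0 S
  X5 -> T3 S

Fill CYK table bottom-up:
  cell(0,0) d: {T1}  orig:{}
  cell(1,1) d: {T1}  orig:{}
  cell(2,2) d: {T1}  orig:{}
  cell(3,3) b: {B,T0}  orig:{B}
  cell(4,4) a: {T2}  orig:{}
  cell(5,5) d: {T1}  orig:{}
  cell(0,1) dd: {A}
  cell(1,2) dd: {A}
  cell(2,3) db: {B}
  cell(3,4) ba: ∅
  cell(4,5) ad: {S}
  cell(0,2) ddd: {S}
  cell(1,3) ddb: ∅
  cell(2,4) dba: ∅
  cell(3,5) bad: {X4}  orig:{}
  cell(0,3) dddb: ∅
  cell(1,4) ddba: ∅
  cell(2,5) dbad: ∅
  cell(0,4) dddba: ∅
  cell(1,5) ddbad: {A}
  cell(0,5) dddbad: {S}

S ∈ T[0,5] ⇒ YES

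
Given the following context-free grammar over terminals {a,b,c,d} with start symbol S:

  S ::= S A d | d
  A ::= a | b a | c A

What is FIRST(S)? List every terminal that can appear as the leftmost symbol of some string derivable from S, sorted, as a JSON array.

Compute FIRST by fixpoint:
[1]
  A via A→a: +{a}
  A via A→b a: +{b}
  A via A→c A: +{c}
  S via S→d: +{d}
  FIRST[S]={d}  FIRST[A]={a,b,c}
[2] (no change)
  FIRST[S]={d}  FIRST[A]={a,b,c}

FIRST(S) = ["d"]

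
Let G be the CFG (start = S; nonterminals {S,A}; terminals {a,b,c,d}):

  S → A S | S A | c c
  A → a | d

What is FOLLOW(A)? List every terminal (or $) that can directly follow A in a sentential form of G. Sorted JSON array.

Compute FIRST by fixpoint:
round 1:
  A via A→a: +{a}
  A via A→d: +{d}
  S via S→A S: +{a,d}
  S via S→c c: +{c}
  FIRST(S)={a,c,d}  FIRST(A)={a,d}
round 2: (stable)
  FIRST(S)={a,c,d}  FIRST(A)={a,d}

FOLLOW iteration:
seed FOLLOW(S) with $
pass 1:
  S→A S: FOLLOW(A) ⊇ FIRST(S) = {a,c,d}; new: +{a,c,d}
  S→S A: FOLLOW(S) ⊇ FIRST(A) = {a,d}; new: +{a,d}
  S→S A: FOLLOW(A) ⊇ FOLLOW(S) ⊇ {$,a,d}; new: +{$}
  FOLLOW[S]={$,a,d}  FOLLOW[A]={$,a,c,d}
pass 2: (stable)
  FOLLOW[S]={$,a,d}  FOLLOW[A]={$,a,c,d}

FOLLOW(A) = ["$", "a", "c", "d"]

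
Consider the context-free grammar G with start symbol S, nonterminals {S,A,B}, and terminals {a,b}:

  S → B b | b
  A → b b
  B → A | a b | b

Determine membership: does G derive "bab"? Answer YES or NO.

Convert to CNF:
  S -> B T0 | b
  A -> T0 T0
  B -> T0 T0 | T1 T0 | b
  T0 -> b
  T1 -> a

Fill CYK table bottom-up:
  [0..0]={B,S,T0}  "b"  orig:{B,S}
  [1..1]={T1}  "a"  orig:{}
  [2..2]={B,S,T0}  "b"  orig:{B,S}
  [0..1]=∅  "ba"
  [1..2]={B}  "ab"
  [0..2]=∅  "bab"

S ∉ T[0,2] ⇒ NO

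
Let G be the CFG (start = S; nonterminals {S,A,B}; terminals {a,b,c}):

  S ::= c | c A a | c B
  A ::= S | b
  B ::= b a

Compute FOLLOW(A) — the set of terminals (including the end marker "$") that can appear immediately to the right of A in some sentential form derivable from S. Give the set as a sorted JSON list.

Compute FIRST by fixpoint:
iter 1:
  A via A→b: +{b}
  B via B→b a: +{b}
  S via S→c: +{c}
  S: {c}  A: {b}  B: {b}
iter 2:
  A via A→S: +{c}
  S: {c}  A: {b,c}  B: {b}
iter 3: done
  S: {c}  A: {b,c}  B: {b}

Compute FOLLOW by fixpoint:
initialize: $ ∈ FOLLOW(S)
round 1:
  S→c A a: FOLLOW(A) ⊇ FIRST(a) = {a}; new: +{a}
  S→c B: FOLLOW(B) ⊇ FOLLOW(S) ⊇ {$}; new: +{$}
  FOLLOW(S)={$}  FOLLOW(A)={a}  FOLLOW(B)={$}
round 2:
  A→S: FOLLOW(S) ⊇ FOLLOW(A) ⊇ {a}; new: +{a}
  S→c B: FOLLOW(B) ⊇ FOLLOW(S) ⊇ {$,a}; new: +{a}
  FOLLOW(S)={$,a}  FOLLOW(A)={a}  FOLLOW(B)={$,a}
round 3: done
  FOLLOW(S)={$,a}  FOLLOW(A)={a}  FOLLOW(B)={$,a}

FOLLOW(A) = ["a"]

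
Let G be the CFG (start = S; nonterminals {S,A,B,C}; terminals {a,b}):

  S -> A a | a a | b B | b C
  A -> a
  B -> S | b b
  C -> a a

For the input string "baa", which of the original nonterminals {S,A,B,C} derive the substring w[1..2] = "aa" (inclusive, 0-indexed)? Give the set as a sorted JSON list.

Convert to CNF:
  S -> A T0 | T0 T0 | T1 B | T1 C
  A -> a
  B -> A T0 | T0 T0 | T1 B | T1 C | T1 T1
  C -> T0 T0
  T0 -> a
  T1 -> b

Fill CYK table bottom-up — only the sub-triangle for w[1..2]:
  T[1,1] 'a' = {A,T0}  orig:{A}
  T[2,2] 'a' = {A,T0}  orig:{A}
  T[1,2] 'aa' = {B,C,S}

Original NTs in T[1,2] deriving "aa": ["B", "C", "S"]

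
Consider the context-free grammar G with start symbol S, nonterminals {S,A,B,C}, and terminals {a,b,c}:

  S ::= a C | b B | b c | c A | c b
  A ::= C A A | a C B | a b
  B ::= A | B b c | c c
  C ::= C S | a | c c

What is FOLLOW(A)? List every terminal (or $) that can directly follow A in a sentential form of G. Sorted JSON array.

Compute FIRST by fixpoint:
pass 1:
  A via A→a C B: +{a}
  B via B→A: +{a}
  B via B→c c: +{c}
  C via C→a: +{a}
  C via C→c c: +{c}
  S via S→a C: +{a}
  S via S→b B: +{b}
  S via S→c A: +{c}
  FIRST[S]={a,b,c}  FIRST[A]={a}  FIRST[B]={a,c}  FIRST[C]={a,c}
pass 2:
  A via A→C A A: +{c}
  FIRST[S]={a,b,c}  FIRST[A]={a,c}  FIRST[B]={a,c}  FIRST[C]={a,c}
pass 3: done
  FIRST[S]={a,b,c}  FIRST[A]={a,c}  FIRST[B]={a,c}  FIRST[C]={a,c}

FOLLOW iteration:
FOLLOW(S) := {$}
iter 1:
  A→C A A: FOLLOW(C) ⊇ FIRST(A) = {a,c}; new: +{a,c}
  A→C A A: FOLLOW(A) ⊇ FIRST(A) = {a,c}; new: +{a,c}
  A→a C B: FOLLOW(B) ⊇ FOLLOW(A) ⊇ {a,c}; new: +{a,c}
  B→B b c: FOLLOW(B) ⊇ FIRST(b) = {b}; new: +{b}
  C→C S: FOLLOW(C) ⊇ FIRST(S) = {a,b,c}; new: +{b}
  C→C S: FOLLOW(S) ⊇ FOLLOW(C) ⊇ {a,b,c}; new: +{a,b,c}
  S→a C: FOLLOW(C) ⊇ FOLLOW(S) ⊇ {$,a,b,c}; new: +{$}
  S→b B: FOLLOW(B) ⊇ FOLLOW(S) ⊇ {$,a,b,c}; new: +{$}
  S→c A: FOLLOW(A) ⊇ FOLLOW(S) ⊇ {$,a,b,c}; new: +{$,b}
  FOLLOW(S)={$,a,b,c}  FOLLOW(A)={$,a,b,c}  FOLLOW(B)={$,a,b,c}  FOLLOW(C)={$,a,b,c}
iter 2: (stable)
  FOLLOW(S)={$,a,b,c}  FOLLOW(A)={$,a,b,c}  FOLLOW(B)={$,a,b,c}  FOLLOW(C)={$,a,b,c}

FOLLOW(A) = ["$", "a", "b", "c"]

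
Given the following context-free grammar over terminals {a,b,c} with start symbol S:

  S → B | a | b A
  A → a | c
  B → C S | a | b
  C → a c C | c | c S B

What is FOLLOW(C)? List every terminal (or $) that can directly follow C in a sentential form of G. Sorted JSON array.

Compute FIRST by fixpoint:
[1]
  A via A→a: +{a}
  A via A→c: +{c}
  B via B→a: +{a}
  B via B→b: +{b}
  C via C→a c C: +{a}
  C via C→c: +{c}
  S via S→B: +{a,b}
  S: {a,b}  A: {a,c}  B: {a,b}  C: {a,c}
[2]
  B via B→C S: +{c}
  S via S→B: +{c}
  S: {a,b,c}  A: {a,c}  B: {a,b,c}  C: {a,c}
[3] done
  S: {a,b,c}  A: {a,c}  B: {a,b,c}  C: {a,c}

FOLLOW sets:
FOLLOW(S) := {$}
pass 1:
  B→C S: FOLLOW(C) ⊇ FIRST(S) = {a,b,c}; new: +{a,b,c}
  C→c S B: FOLLOW(S) ⊇ FIRST(B) = {a,b,c}; new: +{a,b,c}
  C→c S B: FOLLOW(B) ⊇ FOLLOW(C) ⊇ {a,b,c}; new: +{a,b,c}
  S→B: FOLLOW(B) ⊇ FOLLOW(S) ⊇ {$,a,b,c}; new: +{$}
  S→b A: FOLLOW(A) ⊇ FOLLOW(S) ⊇ {$,a,b,c}; new: +{$,a,b,c}
  S: {$,a,b,c}  A: {$,a,b,c}  B: {$,a,b,c}  C: {a,b,c}
pass 2: done
  S: {$,a,b,c}  A: {$,a,b,c}  B: {$,a,b,c}  C: {a,b,c}

FOLLOW(C) = ["a", "b", "c"]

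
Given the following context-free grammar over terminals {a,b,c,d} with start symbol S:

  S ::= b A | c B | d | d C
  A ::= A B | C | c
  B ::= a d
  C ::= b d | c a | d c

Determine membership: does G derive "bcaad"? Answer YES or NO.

Convert to CNF:
  S -> T0 A | T1 C | T2 B | d
  A -> A B | T0 T1 | T1 T2 | T2 T3 | c
  B -> T3 T1
  C -> T0 T1 | T1 T2 | T2 T3
  T0 -> b
  T1 -> d
  T2 -> c
  T3 -> a

CYK table (by increasing span):
  T[0,0] 'b' = {T0}  orig:{}
  T[1,1] 'c' = {A,T2}  orig:{A}
  T[2,2] 'a' = {T3}  orig:{}
  T[3,3] 'a' = {T3}  orig:{}
  T[4,4] 'd' = {S,T1}  orig:{S}
  T[0,1] 'bc' = {S}
  T[1,2] 'ca' = {A,C}
  T[2,3] 'aa' = ∅
  T[3,4] 'ad' = {B}
  T[0,2] 'bca' = {S}
  T[1,3] 'caa' = ∅
  T[2,4] 'aad' = ∅
  T[0,3] 'bcaa' = ∅
  T[1,4] 'caad' = {A}
  T[0,4] 'bcaad' = {S}

S ∈ T[0,4] ⇒ YES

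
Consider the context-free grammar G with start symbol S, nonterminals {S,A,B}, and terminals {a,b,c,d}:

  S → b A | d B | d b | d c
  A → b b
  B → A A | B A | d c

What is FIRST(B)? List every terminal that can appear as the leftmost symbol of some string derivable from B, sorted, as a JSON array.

FIRST sets, iterate to fixpoint:
round 1:
  A via A→b b: +{b}
  B via B→A A: +{b}
  B via B→d c: +{d}
  S via S→b A: +{b}
  S via S→d B: +{d}
  FIRST(S)={b,d}  FIRST(A)={b}  FIRST(B)={b,d}
round 2: — fixpoint
  FIRST(S)={b,d}  FIRST(A)={b}  FIRST(B)={b,d}

FIRST(B) = ["b", "d"]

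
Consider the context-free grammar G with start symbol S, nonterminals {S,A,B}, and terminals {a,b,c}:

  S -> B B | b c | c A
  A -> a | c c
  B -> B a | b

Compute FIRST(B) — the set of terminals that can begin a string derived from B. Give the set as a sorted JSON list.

Compute FIRST by fixpoint:
pass 1:
  A via A→a: +{a}
  A via A→c c: +{c}
  B via B→b: +{b}
  S via S→B B: +{b}
  S via S→c A: +{c}
  FIRST[S]={b,c}  FIRST[A]={a,c}  FIRST[B]={b}
pass 2: — fixpoint
  FIRST[S]={b,c}  FIRST[A]={a,c}  FIRST[B]={b}

FIRST(B) = ["b"]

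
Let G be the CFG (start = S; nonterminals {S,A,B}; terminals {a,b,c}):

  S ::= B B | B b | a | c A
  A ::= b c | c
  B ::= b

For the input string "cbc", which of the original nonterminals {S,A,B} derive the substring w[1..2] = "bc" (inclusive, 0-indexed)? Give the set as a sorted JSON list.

CNF form of G:
  S -> B B | B T0 | T1 A | a
  A -> T0 T1 | c
  B -> b
  T0 -> b
  T1 -> c

Fill CYK table bottom-up — only the sub-triangle for w[1..2]:
  [1..1]={B,T0}  "b"  orig:{B}
  [2..2]={A,T1}  "c"  orig:{A}
  [1..2]={A}  "bc"

Original NTs in T[1,2] deriving "bc": ["A"]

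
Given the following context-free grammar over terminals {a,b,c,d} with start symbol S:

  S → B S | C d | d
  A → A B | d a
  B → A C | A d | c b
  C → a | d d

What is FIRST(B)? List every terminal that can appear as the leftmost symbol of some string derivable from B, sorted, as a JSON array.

FIRST iteration:
pass 1:
  A via A→d a: +{d}
  B via B→A C: +{d}
  B via B→c b: +{c}
  C via C→a: +{a}
  C via C→d d: +{d}
  S via S→B S: +{c,d}
  S via S→C d: +{a}
  FIRST(S)={a,c,d}  FIRST(A)={d}  FIRST(B)={c,d}  FIRST(C)={a,d}
pass 2: — fixpoint
  FIRST(S)={a,c,d}  FIRST(A)={d}  FIRST(B)={c,d}  FIRST(C)={a,d}

FIRST(B) = ["c", "d"]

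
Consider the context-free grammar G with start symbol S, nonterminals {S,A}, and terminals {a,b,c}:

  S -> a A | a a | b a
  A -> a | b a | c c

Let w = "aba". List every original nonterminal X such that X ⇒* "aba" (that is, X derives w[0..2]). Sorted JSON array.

Convert to CNF:
  S -> T0 T1 | T1 A | T1 T1
  A -> T0 T1 | T2 T2 | a
  T0 -> b
  T1 -> a
  T2 -> c

Fill CYK table bottom-up — only the sub-triangle for w[0..2]:
  cell(0,0) a: {A,T1}  orig:{A}
  cell(1,1) b: {T0}  orig:{}
  cell(2,2) a: {A,T1}  orig:{A}
  cell(0,1) ab: ∅
  cell(1,2) ba: {A,S}
  cell(0,2) aba: {S}

Original NTs in T[0,2] deriving "aba": ["S"]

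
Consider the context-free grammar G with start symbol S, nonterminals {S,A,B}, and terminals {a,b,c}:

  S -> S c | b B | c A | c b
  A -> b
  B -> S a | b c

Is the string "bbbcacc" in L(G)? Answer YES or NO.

CNF form of G:
  S -> S T2 | T1 B | T2 A | T2 T1
  A -> b
  B -> S T0 | T1 T2
  T0 -> a
  T1 -> b
  T2 -> c

CYK table (by increasing span):
  [0..0]={A,T1}  "b"  orig:{A}
  [1..1]={A,T1}  "b"  orig:{A}
  [2..2]={A,T1}  "b"  orig:{A}
  [3..3]={T2}  "c"  orig:{}
  [4..4]={T0}  "a"  orig:{}
  [5..5]={T2}  "c"  orig:{}
  [6..6]={T2}  "c"  orig:{}
  [0..1]=∅  "bb"
  [1..2]=∅  "bb"
  [2..3]={B}  "bc"
  [3..4]=∅  "ca"
  [4..5]=∅  "ac"
  [5..6]=∅  "cc"
  [0..2]=∅  "bbb"
  [1..3]={S}  "bbc"
  [2..4]=∅  "bca"
  [3..5]=∅  "cac"
  [4..6]=∅  "acc"
  [0..3]=∅  "bbbc"
  [1..4]={B}  "bbca"
  [2..5]=∅  "bcac"
  [3..6]=∅  "cacc"
  [0..4]={S}  "bbbca"
  [1..5]=∅  "bbcac"
  [2..6]=∅  "bcacc"
  [0..5]={S}  "bbbcac"
  [1..6]=∅  "bbcacc"
  [0..6]={S}  "bbbcacc"

S ∈ T[0,6] ⇒ YES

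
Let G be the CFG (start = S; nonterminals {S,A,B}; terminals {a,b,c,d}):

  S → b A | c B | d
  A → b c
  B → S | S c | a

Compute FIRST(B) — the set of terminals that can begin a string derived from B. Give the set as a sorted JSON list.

Compute FIRST by fixpoint:
iter 1:
  A via A→b c: +{b}
  B via B→a: +{a}
  S via S→b A: +{b}
  S via S→c B: +{c}
  S via S→d: +{d}
  FIRST(S)={b,c,d}  FIRST(A)={b}  FIRST(B)={a}
iter 2:
  B via B→S: +{b,c,d}
  FIRST(S)={b,c,d}  FIRST(A)={b}  FIRST(B)={a,b,c,d}
iter 3: — fixpoint
  FIRST(S)={b,c,d}  FIRST(A)={b}  FIRST(B)={a,b,c,d}

FIRST(B) = ["a", "b", "c", "d"]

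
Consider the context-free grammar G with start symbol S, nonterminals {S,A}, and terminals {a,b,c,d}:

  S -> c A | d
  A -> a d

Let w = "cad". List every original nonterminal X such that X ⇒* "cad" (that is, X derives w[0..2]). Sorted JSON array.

CNF form of G:
  S -> T2 A | d
  A -> T0 T1
  T0 -> a
  T1 -> d
  T2 -> c

CYK table (by increasing span) (cells [i..j] with 0 ≤ i ≤ j ≤ 2 only):
  [0..0]={T2}  "c"  orig:{}
  [1..1]={T0}  "a"  orig:{}
  [2..2]={S,T1}  "d"  orig:{S}
  [0..1]=∅  "ca"
  [1..2]={A}  "ad"
  [0..2]={S}  "cad"

Original NTs in T[0,2] deriving "cad": ["S"]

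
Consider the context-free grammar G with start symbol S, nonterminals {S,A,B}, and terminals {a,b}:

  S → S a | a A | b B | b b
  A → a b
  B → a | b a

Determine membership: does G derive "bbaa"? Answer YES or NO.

CNF form of G:
  S -> S T0 | T0 A | T1 B | T1 T1
  A -> T0 T1
  B -> T1 T0 | a
  T0 -> a
  T1 -> b

CYK table (by increasing span):
  [0..0]={T1}  "b"  orig:{}
  [1..1]={T1}  "b"  orig:{}
  [2..2]={B,T0}  "a"  orig:{B}
  [3..3]={B,T0}  "a"  orig:{B}
  [0..1]={S}  "bb"
  [1..2]={B,S}  "ba"
  [2..3]=∅  "aa"
  [0..2]={S}  "bba"
  [1..3]={S}  "baa"
  [0..3]={S}  "bbaa"

S ∈ T[0,3] ⇒ YES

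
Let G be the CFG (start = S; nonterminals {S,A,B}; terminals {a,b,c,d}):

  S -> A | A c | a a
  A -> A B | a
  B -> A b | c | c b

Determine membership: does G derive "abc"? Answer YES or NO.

CNF form of G:
  S -> A B | A T1 | T2 T2 | a
  A -> A B | a
  B -> A T0 | T1 T0 | c
  T0 -> b
  T1 -> c
  T2 -> a

CYK fill:
  [0..0]={A,S,T2}  "a"  orig:{A,S}
  [1..1]={T0}  "b"  orig:{}
  [2..2]={B,T1}  "c"  orig:{B}
  [0..1]={B}  "ab"
  [1..2]=∅  "bc"
  [0..2]=∅  "abc"

S ∉ T[0,2] ⇒ NO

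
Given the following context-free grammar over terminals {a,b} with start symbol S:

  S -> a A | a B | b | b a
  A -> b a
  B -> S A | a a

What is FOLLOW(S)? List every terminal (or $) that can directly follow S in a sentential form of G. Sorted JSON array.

FIRST iteration:
round 1:
  A via A→b a: +{b}
  B via B→a a: +{a}
  S via S→a A: +{a}
  S via S→b: +{b}
  S: {a,b}  A: {b}  B: {a}
round 2:
  B via B→S A: +{b}
  S: {a,b}  A: {b}  B: {a,b}
round 3: (no change)
  S: {a,b}  A: {b}  B: {a,b}

FOLLOW iteration:
FOLLOW(S) := {$}
[1]
  B→S A: FOLLOW(S) ⊇ FIRST(A) = {b}; new: +{b}
  S→a A: FOLLOW(A) ⊇ FOLLOW(S) ⊇ {$,b}; new: +{$,b}
  S→a B: FOLLOW(B) ⊇ FOLLOW(S) ⊇ {$,b}; new: +{$,b}
  FOLLOW[S]={$,b}  FOLLOW[A]={$,b}  FOLLOW[B]={$,b}
[2] (no change)
  FOLLOW[S]={$,b}  FOLLOW[A]={$,b}  FOLLOW[B]={$,b}

FOLLOW(S) = ["$", "b"]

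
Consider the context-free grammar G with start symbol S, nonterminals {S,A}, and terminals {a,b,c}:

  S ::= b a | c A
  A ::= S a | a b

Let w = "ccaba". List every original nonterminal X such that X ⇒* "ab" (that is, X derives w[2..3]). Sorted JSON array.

Convert to CNF:
  S -> T1 T0 | T2 A
  A -> S T0 | T0 T1
  T0 -> a
  T1 -> b
  T2 -> c

CYK table (by increasing span) (cells [i..j] with 2 ≤ i ≤ j ≤ 3 only):
  [2..2]={T0}  "a"  orig:{}
  [3..3]={T1}  "b"  orig:{}
  [2..3]={A}  "ab"

Original NTs in T[2,3] deriving "ab": ["A"]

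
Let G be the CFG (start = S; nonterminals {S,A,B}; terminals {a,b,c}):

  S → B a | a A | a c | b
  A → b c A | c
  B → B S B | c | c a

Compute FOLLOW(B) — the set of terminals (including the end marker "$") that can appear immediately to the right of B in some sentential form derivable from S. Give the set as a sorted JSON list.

FIRST iteration:
round 1:
  A via A→b c A: +{b}
  A via A→c: +{c}
  B via B→c: +{c}
  S via S→B a: +{c}
  S via S→a A: +{a}
  S via S→b: +{b}
  FIRST[S]={a,b,c}  FIRST[A]={b,c}  FIRST[B]={c}
round 2: — fixpoint
  FIRST[S]={a,b,c}  FIRST[A]={b,c}  FIRST[B]={c}

FOLLOW iteration:
initialize: $ ∈ FOLLOW(S)
round 1:
  B→B S B: FOLLOW(B) ⊇ FIRST(S) = {a,b,c}; new: +{a,b,c}
  B→B S B: FOLLOW(S) ⊇ FIRST(B) = {c}; new: +{c}
  S→a A: FOLLOW(A) ⊇ FOLLOW(S) ⊇ {$,c}; new: +{$,c}
  FOLLOW(S)={$,c}  FOLLOW(A)={$,c}  FOLLOW(B)={a,b,c}
round 2: (no change)
  FOLLOW(S)={$,c}  FOLLOW(A)={$,c}  FOLLOW(B)={a,b,c}

FOLLOW(B) = ["a", "b", "c"]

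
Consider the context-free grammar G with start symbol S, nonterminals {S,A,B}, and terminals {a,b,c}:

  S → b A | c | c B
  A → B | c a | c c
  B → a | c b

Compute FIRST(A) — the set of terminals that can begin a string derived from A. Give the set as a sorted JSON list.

Compute FIRST by fixpoint:
round 1:
  A via A→c a: +{c}
  B via B→a: +{a}
  B via B→c b: +{c}
  S via S→b A: +{b}
  S via S→c: +{c}
  S: {b,c}  A: {c}  B: {a,c}
round 2:
  A via A→B: +{a}
  S: {b,c}  A: {a,c}  B: {a,c}
round 3: (no change)
  S: {b,c}  A: {a,c}  B: {a,c}

FIRST(A) = ["a", "c"]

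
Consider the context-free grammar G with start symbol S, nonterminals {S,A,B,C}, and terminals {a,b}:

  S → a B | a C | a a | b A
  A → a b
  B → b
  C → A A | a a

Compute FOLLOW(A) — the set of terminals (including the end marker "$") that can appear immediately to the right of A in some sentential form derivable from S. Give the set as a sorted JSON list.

Compute FIRST by fixpoint:
pass 1:
  A via A→a b: +{a}
  B via B→b: +{b}
  C via C→A A: +{a}
  S via S→a B: +{a}
  S via S→b A: +{b}
  FIRST[S]={a,b}  FIRST[A]={a}  FIRST[B]={b}  FIRST[C]={a}
pass 2: — fixpoint
  FIRST[S]={a,b}  FIRST[A]={a}  FIRST[B]={b}  FIRST[C]={a}

Compute FOLLOW by fixpoint:
initialize: $ ∈ FOLLOW(S)
pass 1:
  C→A A: FOLLOW(A) ⊇ FIRST(A) = {a}; new: +{a}
  S→a B: FOLLOW(B) ⊇ FOLLOW(S) ⊇ {$}; new: +{$}
  S→a C: FOLLOW(C) ⊇ FOLLOW(S) ⊇ {$}; new: +{$}
  S→b A: FOLLOW(A) ⊇ FOLLOW(S) ⊇ {$}; new: +{$}
  FOLLOW(S)={$}  FOLLOW(A)={$,a}  FOLLOW(B)={$}  FOLLOW(C)={$}
pass 2: done
  FOLLOW(S)={$}  FOLLOW(A)={$,a}  FOLLOW(B)={$}  FOLLOW(C)={$}

FOLLOW(A) = ["$", "a"]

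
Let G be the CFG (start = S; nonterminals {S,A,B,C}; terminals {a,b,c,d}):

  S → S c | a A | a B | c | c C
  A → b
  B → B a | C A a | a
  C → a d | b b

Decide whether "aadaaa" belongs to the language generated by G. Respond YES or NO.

Convert to CNF:
  S -> S T3 | T0 A | T0 B | T3 C | c
  A -> b
  B -> B T0 | C X4 | a
  C -> T0 T1 | T2 T2
  T0 -> a
  T1 -> d
  T2 -> b
  T3 -> c
  X4 -> A T0

CYK table (by increasing span):
  [0..0]={B,T0}  "a"  orig:{B}
  [1..1]={B,T0}  "a"  orig:{B}
  [2..2]={T1}  "d"  orig:{}
  [3..3]={B,T0}  "a"  orig:{B}
  [4..4]={B,T0}  "a"  orig:{B}
  [5..5]={B,T0}  "a"  orig:{B}
  [0..1]={B,S}  "aa"
  [1..2]={C}  "ad"
  [2..3]=∅  "da"
  [3..4]={B,S}  "aa"
  [4..5]={B,S}  "aa"
  [0..2]=∅  "aad"
  [1..3]=∅  "ada"
  [2..4]=∅  "daa"
  [3..5]={B,S}  "aaa"
  [0..3]=∅  "aada"
  [1..4]=∅  "adaa"
  [2..5]=∅  "daaa"
  [0..4]=∅  "aadaa"
  [1..5]=∅  "adaaa"
  [0..5]=∅  "aadaaa"

S ∉ T[0,5] ⇒ NO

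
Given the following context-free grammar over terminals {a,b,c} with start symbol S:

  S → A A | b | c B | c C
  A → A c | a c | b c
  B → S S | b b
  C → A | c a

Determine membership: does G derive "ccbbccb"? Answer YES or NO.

CNF form of G:
  S -> A A | T0 B | T0 C | b
  A -> A T0 | T1 T0 | T2 T0
  B -> S S | T2 T2
  C -> A T0 | T0 T1 | T1 T0 | T2 T0
  T0 -> c
  T1 -> a
  T2 -> b

CYK fill:
  T[0,0] 'c' = {T0}  orig:{}
  T[1,1] 'c' = {T0}  orig:{}
  T[2,2] 'b' = {S,T2}  orig:{S}
  T[3,3] 'b' = {S,T2}  orig:{S}
  T[4,4] 'c' = {T0}  orig:{}
  T[5,5] 'c' = {T0}  orig:{}
  T[6,6] 'b' = {S,T2}  orig:{S}
  T[0,1] 'cc' = ∅
  T[1,2] 'cb' = ∅
  T[2,3] 'bb' = {B}
  T[3,4] 'bc' = {A,C}
  T[4,5] 'cc' = ∅
  T[5,6] 'cb' = ∅
  T[0,2] 'ccb' = ∅
  T[1,3] 'cbb' = {S}
  T[2,4] 'bbc' = ∅
  T[3,5] 'bcc' = {A,C}
  T[4,6] 'ccb' = ∅
  T[0,3] 'ccbb' = ∅
  T[1,4] 'cbbc' = ∅
  T[2,5] 'bbcc' = ∅
  T[3,6] 'bccb' = ∅
  T[0,4] 'ccbbc' = ∅
  T[1,5] 'cbbcc' = ∅
  T[2,6] 'bbccb' = ∅
  T[0,5] 'ccbbcc' = ∅
  T[1,6] 'cbbccb' = ∅
  T[0,6] 'ccbbccb' = ∅

S ∉ T[0,6] ⇒ NO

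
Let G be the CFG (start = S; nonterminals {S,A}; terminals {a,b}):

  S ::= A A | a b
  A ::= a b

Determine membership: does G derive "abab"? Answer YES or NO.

Convert to CNF:
  S -> A A | T0 T1
  A -> T0 T1
  T0 -> a
  T1 -> b

CYK table (by increasing span):
  [0..0]={T0}  "a"  orig:{}
  [1..1]={T1}  "b"  orig:{}
  [2..2]={T0}  "a"  orig:{}
  [3..3]={T1}  "b"  orig:{}
  [0..1]={A,S}  "ab"
  [1..2]=∅  "ba"
  [2..3]={A,S}  "ab"
  [0..2]=∅  "aba"
  [1..3]=∅  "bab"
  [0..3]={S}  "abab"

S ∈ T[0,3] ⇒ YES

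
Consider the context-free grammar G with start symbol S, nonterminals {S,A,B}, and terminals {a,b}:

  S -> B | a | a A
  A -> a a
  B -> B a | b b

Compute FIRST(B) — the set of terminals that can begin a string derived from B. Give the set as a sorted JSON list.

Compute FIRST by fixpoint:
iter 1:
  A via A→a a: +{a}
  B via B→b b: +{b}
  S via S→B: +{b}
  S via S→a: +{a}
  FIRST[S]={a,b}  FIRST[A]={a}  FIRST[B]={b}
iter 2: (no change)
  FIRST[S]={a,b}  FIRST[A]={a}  FIRST[B]={b}

FIRST(B) = ["b"]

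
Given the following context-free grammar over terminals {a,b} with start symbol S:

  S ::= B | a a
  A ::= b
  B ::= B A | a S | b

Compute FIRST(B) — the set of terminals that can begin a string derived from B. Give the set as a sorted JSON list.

Compute FIRST by fixpoint:
iter 1:
  A via A→b: +{b}
  B via B→a S: +{a}
  B via B→b: +{b}
  S via S→B: +{a,b}
  FIRST(S)={a,b}  FIRST(A)={b}  FIRST(B)={a,b}
iter 2: done
  FIRST(S)={a,b}  FIRST(A)={b}  FIRST(B)={a,b}

FIRST(B) = ["a", "b"]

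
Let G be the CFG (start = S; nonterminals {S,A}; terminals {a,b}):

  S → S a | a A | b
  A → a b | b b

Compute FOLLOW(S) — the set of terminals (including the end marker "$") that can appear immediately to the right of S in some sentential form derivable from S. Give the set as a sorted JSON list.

FIRST iteration:
round 1:
  A via A→a b: +{a}
  A via A→b b: +{b}
  S via S→a A: +{a}
  S via S→b: +{b}
  S: {a,b}  A: {a,b}
round 2: (stable)
  S: {a,b}  A: {a,b}

FOLLOW iteration:
FOLLOW(S) := {$}
pass 1:
  S→S a: FOLLOW(S) ⊇ FIRST(a) = {a}; new: +{a}
  S→a A: FOLLOW(A) ⊇ FOLLOW(S) ⊇ {$,a}; new: +{$,a}
  S: {$,a}  A: {$,a}
pass 2: (no change)
  S: {$,a}  A: {$,a}

FOLLOW(S) = ["$", "a"]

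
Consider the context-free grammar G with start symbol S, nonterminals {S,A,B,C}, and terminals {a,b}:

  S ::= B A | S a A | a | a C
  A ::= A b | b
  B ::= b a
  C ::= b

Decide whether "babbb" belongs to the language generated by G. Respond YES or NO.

Convert to CNF:
  S -> B A | S X2 | T1 C | a
  A -> A T0 | b
  B -> T0 T1
  C -> b
  T0 -> b
  T1 -> a
  X2 -> T1 A

Fill CYK table bottom-up:
  cell(0,0) b: {A,C,T0}  orig:{A,C}
  cell(1,1) a: {S,T1}  orig:{S}
  cell(2,2) b: {A,C,T0}  orig:{A,C}
  cell(3,3) b: {A,C,T0}  orig:{A,C}
  cell(4,4) b: {A,C,T0}  orig:{A,C}
  cell(0,1) ba: {B}
  cell(1,2) ab: {S,X2}  orig:{S}
  cell(2,3) bb: {A}
  cell(3,4) bb: {A}
  cell(0,2) bab: {S}
  cell(1,3) abb: {X2}  orig:{}
  cell(2,4) bbb: {A}
  cell(0,3) babb: {S}
  cell(1,4) abbb: {X2}  orig:{}
  cell(0,4) babbb: {S}

S ∈ T[0,4] ⇒ YES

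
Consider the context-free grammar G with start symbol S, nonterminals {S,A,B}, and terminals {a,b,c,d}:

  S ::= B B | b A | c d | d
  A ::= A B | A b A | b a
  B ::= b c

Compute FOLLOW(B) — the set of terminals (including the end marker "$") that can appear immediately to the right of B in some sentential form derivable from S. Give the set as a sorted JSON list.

FIRST sets, iterate to fixpoint:
[1]
  A via A→b a: +{b}
  B via B→b c: +{b}
  S via S→B B: +{b}
  S via S→c d: +{c}
  S via S→d: +{d}
  FIRST[S]={b,c,d}  FIRST[A]={b}  FIRST[B]={b}
[2] — fixpoint
  FIRST[S]={b,c,d}  FIRST[A]={b}  FIRST[B]={b}

Compute FOLLOW by fixpoint:
FOLLOW(S) := {$}
iter 1:
  A→A B: FOLLOW(A) ⊇ FIRST(B) = {b}; new: +{b}
  A→A B: FOLLOW(B) ⊇ FOLLOW(A) ⊇ {b}; new: +{b}
  S→B B: FOLLOW(B) ⊇ FOLLOW(S) ⊇ {$}; new: +{$}
  S→b A: FOLLOW(A) ⊇ FOLLOW(S) ⊇ {$}; new: +{$}
  S: {$}  A: {$,b}  B: {$,b}
iter 2: (stable)
  S: {$}  A: {$,b}  B: {$,b}

FOLLOW(B) = ["$", "b"]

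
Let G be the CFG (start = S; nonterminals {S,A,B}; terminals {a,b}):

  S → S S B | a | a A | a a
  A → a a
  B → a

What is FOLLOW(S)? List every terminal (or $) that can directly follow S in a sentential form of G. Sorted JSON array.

FIRST sets, iterate to fixpoint:
round 1:
  A via A→a a: +{a}
  B via B→a: +{a}
  S via S→a: +{a}
  FIRST[S]={a}  FIRST[A]={a}  FIRST[B]={a}
round 2: — fixpoint
  FIRST[S]={a}  FIRST[A]={a}  FIRST[B]={a}

Compute FOLLOW by fixpoint:
seed FOLLOW(S) with $
round 1:
  S→S S B: FOLLOW(S) ⊇ FIRST(S) = {a}; new: +{a}
  S→S S B: FOLLOW(B) ⊇ FOLLOW(S) ⊇ {$,a}; new: +{$,a}
  S→a A: FOLLOW(A) ⊇ FOLLOW(S) ⊇ {$,a}; new: +{$,a}
  FOLLOW[S]={$,a}  FOLLOW[A]={$,a}  FOLLOW[B]={$,a}
round 2: — fixpoint
  FOLLOW[S]={$,a}  FOLLOW[A]={$,a}  FOLLOW[B]={$,a}

FOLLOW(S) = ["$", "a"]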